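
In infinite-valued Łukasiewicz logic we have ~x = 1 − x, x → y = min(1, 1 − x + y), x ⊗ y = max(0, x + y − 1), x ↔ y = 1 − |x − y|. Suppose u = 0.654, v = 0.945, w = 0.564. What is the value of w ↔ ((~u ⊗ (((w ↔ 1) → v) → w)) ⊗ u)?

0.436

~u = 1 − 0.654 = 0.346
w ↔ 1 = 1 − |0.564 − 1.000| = 1 − 0.436 = 0.564
(w ↔ 1) → v = min(1, 1 − 0.564 + 0.945) = min(1, 1.381) = 1.000
((w ↔ 1) → v) → w = min(1, 1 − 1.000 + 0.564) = min(1, 0.564) = 0.564
~u ⊗ (((w ↔ 1) → v) → w) = max(0, 0.346 + 0.564 − 1) = max(0, -0.090) = 0.000
(~u ⊗ (((w ↔ 1) → v) → w)) ⊗ u = max(0, 0.000 + 0.654 − 1) = max(0, -0.346) = 0.000
w ↔ ((~u ⊗ (((w ↔ 1) → v) → w)) ⊗ u) = 1 − |0.564 − 0.000| = 1 − 0.564 = 0.436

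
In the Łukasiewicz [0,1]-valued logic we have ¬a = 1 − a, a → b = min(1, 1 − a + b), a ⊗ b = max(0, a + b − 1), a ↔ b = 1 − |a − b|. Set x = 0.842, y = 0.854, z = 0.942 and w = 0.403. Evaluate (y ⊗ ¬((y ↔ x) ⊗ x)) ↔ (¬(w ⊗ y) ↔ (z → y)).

y ↔ x = 1 − |0.854 − 0.842| = 1 − 0.012 = 0.988
(y ↔ x) ⊗ x = max(0, 0.988 + 0.842 − 1) = max(0, 0.830) = 0.830
¬((y ↔ x) ⊗ x) = 1 − 0.830 = 0.170
y ⊗ ¬((y ↔ x) ⊗ x) = max(0, 0.854 + 0.170 − 1) = max(0, 0.024) = 0.024
w ⊗ y = max(0, 0.403 + 0.854 − 1) = max(0, 0.257) = 0.257
¬(w ⊗ y) = 1 − 0.257 = 0.743
z → y = min(1, 1 − 0.942 + 0.854) = min(1, 0.912) = 0.912
¬(w ⊗ y) ↔ (z → y) = 1 − |0.743 − 0.912| = 1 − 0.169 = 0.831
(y ⊗ ¬((y ↔ x) ⊗ x)) ↔ (¬(w ⊗ y) ↔ (z → y)) = 1 − |0.024 − 0.831| = 1 − 0.807 = 0.193

0.193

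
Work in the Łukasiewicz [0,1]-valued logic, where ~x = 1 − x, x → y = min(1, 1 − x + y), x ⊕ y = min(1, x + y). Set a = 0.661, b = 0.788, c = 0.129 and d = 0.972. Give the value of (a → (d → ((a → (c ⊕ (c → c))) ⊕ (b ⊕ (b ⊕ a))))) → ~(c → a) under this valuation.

c → c = min(1, 1 − 0.129 + 0.129) = min(1, 1.000) = 1.000
c ⊕ (c → c) = min(1, 0.129 + 1.000) = min(1, 1.129) = 1.000
a → (c ⊕ (c → c)) = min(1, 1 − 0.661 + 1.000) = min(1, 1.339) = 1.000
b ⊕ a = min(1, 0.788 + 0.661) = min(1, 1.449) = 1.000
b ⊕ (b ⊕ a) = min(1, 0.788 + 1.000) = min(1, 1.788) = 1.000
(a → (c ⊕ (c → c))) ⊕ (b ⊕ (b ⊕ a)) = min(1, 1.000 + 1.000) = min(1, 2.000) = 1.000
d → ((a → (c ⊕ (c → c))) ⊕ (b ⊕ (b ⊕ a))) = min(1, 1 − 0.972 + 1.000) = min(1, 1.028) = 1.000
a → (d → ((a → (c ⊕ (c → c))) ⊕ (b ⊕ (b ⊕ a)))) = min(1, 1 − 0.661 + 1.000) = min(1, 1.339) = 1.000
c → a = min(1, 1 − 0.129 + 0.661) = min(1, 1.532) = 1.000
~(c → a) = 1 − 1.000 = 0.000
(a → (d → ((a → (c ⊕ (c → c))) ⊕ (b ⊕ (b ⊕ a))))) → ~(c → a) = min(1, 1 − 1.000 + 0.000) = min(1, 0.000) = 0.000

0.000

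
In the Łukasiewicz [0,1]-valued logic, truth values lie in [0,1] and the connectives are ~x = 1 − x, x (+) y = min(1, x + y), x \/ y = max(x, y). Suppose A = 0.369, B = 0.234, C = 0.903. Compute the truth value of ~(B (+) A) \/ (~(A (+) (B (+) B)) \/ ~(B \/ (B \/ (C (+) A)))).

B (+) A = min(1, 0.234 + 0.369) = min(1, 0.603) = 0.603
~(B (+) A) = 1 − 0.603 = 0.397
B (+) B = min(1, 0.234 + 0.234) = min(1, 0.468) = 0.468
A (+) (B (+) B) = min(1, 0.369 + 0.468) = min(1, 0.837) = 0.837
~(A (+) (B (+) B)) = 1 − 0.837 = 0.163
C (+) A = min(1, 0.903 + 0.369) = min(1, 1.272) = 1.000
B \/ (C (+) A) = max(0.234, 1.000) = 1.000
B \/ (B \/ (C (+) A)) = max(0.234, 1.000) = 1.000
~(B \/ (B \/ (C (+) A))) = 1 − 1.000 = 0.000
~(A (+) (B (+) B)) \/ ~(B \/ (B \/ (C (+) A))) = max(0.163, 0.000) = 0.163
~(B (+) A) \/ (~(A (+) (B (+) B)) \/ ~(B \/ (B \/ (C (+) A)))) = max(0.397, 0.163) = 0.397

0.397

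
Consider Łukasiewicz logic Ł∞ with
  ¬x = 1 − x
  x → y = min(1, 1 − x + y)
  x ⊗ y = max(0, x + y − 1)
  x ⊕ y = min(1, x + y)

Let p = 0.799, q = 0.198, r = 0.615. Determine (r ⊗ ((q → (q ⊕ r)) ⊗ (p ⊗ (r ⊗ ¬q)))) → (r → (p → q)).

q ⊕ r = min(1, 0.198 + 0.615) = min(1, 0.813) = 0.813
q → (q ⊕ r) = min(1, 1 − 0.198 + 0.813) = min(1, 1.615) = 1.000
¬q = 1 − 0.198 = 0.802
r ⊗ ¬q = max(0, 0.615 + 0.802 − 1) = max(0, 0.417) = 0.417
p ⊗ (r ⊗ ¬q) = max(0, 0.799 + 0.417 − 1) = max(0, 0.216) = 0.216
(q → (q ⊕ r)) ⊗ (p ⊗ (r ⊗ ¬q)) = max(0, 1.000 + 0.216 − 1) = max(0, 0.216) = 0.216
r ⊗ ((q → (q ⊕ r)) ⊗ (p ⊗ (r ⊗ ¬q))) = max(0, 0.615 + 0.216 − 1) = max(0, -0.169) = 0.000
p → q = min(1, 1 − 0.799 + 0.198) = min(1, 0.399) = 0.399
r → (p → q) = min(1, 1 − 0.615 + 0.399) = min(1, 0.784) = 0.784
(r ⊗ ((q → (q ⊕ r)) ⊗ (p ⊗ (r ⊗ ¬q)))) → (r → (p → q)) = min(1, 1 − 0.000 + 0.784) = min(1, 1.784) = 1.000

1.000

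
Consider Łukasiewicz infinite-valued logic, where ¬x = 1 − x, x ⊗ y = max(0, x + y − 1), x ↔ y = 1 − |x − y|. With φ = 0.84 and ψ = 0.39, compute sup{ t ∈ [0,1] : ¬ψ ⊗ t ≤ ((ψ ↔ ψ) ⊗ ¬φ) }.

0.55

¬ψ = 1 − 0.39 = 0.61
So the left factor is ¬ψ = 0.61.
ψ ↔ ψ = 1 − |0.39 − 0.39| = 1 − 0.00 = 1.00
¬φ = 1 − 0.84 = 0.16
(ψ ↔ ψ) ⊗ ¬φ = max(0, 1.00 + 0.16 − 1) = max(0, 0.16) = 0.16
So the right-hand bound is (ψ ↔ ψ) ⊗ ¬φ = 0.16.
The residuum of the Łukasiewicz t-norm gives the supremum: min(1, 1 − 0.61 + 0.16).
1 − 0.61 + 0.16 = 0.55, so t = min(1, 0.55) = 0.55.
Check: 0.61 ⊗ 0.55 = max(0, 0.16) = 0.16 ≤ 0.16.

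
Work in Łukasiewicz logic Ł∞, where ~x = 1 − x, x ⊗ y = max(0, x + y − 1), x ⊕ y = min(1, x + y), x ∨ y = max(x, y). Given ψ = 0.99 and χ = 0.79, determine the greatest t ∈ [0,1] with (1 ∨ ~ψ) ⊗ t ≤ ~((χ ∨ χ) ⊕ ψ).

~ψ = 1 − 0.99 = 0.01
1 ∨ ~ψ = max(1.00, 0.01) = 1.00
So the left factor is 1 ∨ ~ψ = 1.00.
χ ∨ χ = max(0.79, 0.79) = 0.79
(χ ∨ χ) ⊕ ψ = min(1, 0.79 + 0.99) = min(1, 1.78) = 1.00
~((χ ∨ χ) ⊕ ψ) = 1 − 1.00 = 0.00
So the right-hand bound is ~((χ ∨ χ) ⊕ ψ) = 0.00.
The residuum of the Łukasiewicz t-norm gives the supremum: min(1, 1 − 1.00 + 0.00).
1 − 1.00 + 0.00 = 0.00, so t = min(1, 0.00) = 0.00.
Check: 1.00 ⊗ 0.00 = max(0, 0.00) = 0.00 ≤ 0.00.

0.00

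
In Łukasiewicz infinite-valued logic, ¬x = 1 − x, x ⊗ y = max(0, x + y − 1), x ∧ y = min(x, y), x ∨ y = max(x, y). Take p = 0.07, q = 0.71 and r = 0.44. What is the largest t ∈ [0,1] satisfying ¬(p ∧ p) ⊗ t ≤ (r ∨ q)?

p ∧ p = min(0.07, 0.07) = 0.07
¬(p ∧ p) = 1 − 0.07 = 0.93
So the left factor is ¬(p ∧ p) = 0.93.
r ∨ q = max(0.44, 0.71) = 0.71
So the right-hand bound is r ∨ q = 0.71.
The residuum of the Łukasiewicz t-norm gives the supremum: min(1, 1 − 0.93 + 0.71).
1 − 0.93 + 0.71 = 0.78, so t = min(1, 0.78) = 0.78.
Check: 0.93 ⊗ 0.78 = max(0, 0.71) = 0.71 ≤ 0.71.

0.78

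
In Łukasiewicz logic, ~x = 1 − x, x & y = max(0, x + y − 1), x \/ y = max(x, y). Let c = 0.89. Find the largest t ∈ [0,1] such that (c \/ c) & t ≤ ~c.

c \/ c = max(0.89, 0.89) = 0.89
So the left factor is c \/ c = 0.89.
~c = 1 − 0.89 = 0.11
So the right-hand bound is ~c = 0.11.
The residuum of the Łukasiewicz t-norm gives the supremum: min(1, 1 − 0.89 + 0.11).
1 − 0.89 + 0.11 = 0.22, so t = min(1, 0.22) = 0.22.
Check: 0.89 & 0.22 = max(0, 0.11) = 0.11 ≤ 0.11.

0.22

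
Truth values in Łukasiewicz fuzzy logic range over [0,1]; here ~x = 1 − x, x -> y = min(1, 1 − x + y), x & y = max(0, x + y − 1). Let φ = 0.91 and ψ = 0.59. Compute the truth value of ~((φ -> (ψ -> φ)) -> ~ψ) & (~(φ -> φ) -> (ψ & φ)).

0.59

ψ -> φ = min(1, 1 − 0.59 + 0.91) = min(1, 1.32) = 1.00
φ -> (ψ -> φ) = min(1, 1 − 0.91 + 1.00) = min(1, 1.09) = 1.00
~ψ = 1 − 0.59 = 0.41
(φ -> (ψ -> φ)) -> ~ψ = min(1, 1 − 1.00 + 0.41) = min(1, 0.41) = 0.41
~((φ -> (ψ -> φ)) -> ~ψ) = 1 − 0.41 = 0.59
φ -> φ = min(1, 1 − 0.91 + 0.91) = min(1, 1.00) = 1.00
~(φ -> φ) = 1 − 1.00 = 0.00
ψ & φ = max(0, 0.59 + 0.91 − 1) = max(0, 0.50) = 0.50
~(φ -> φ) -> (ψ & φ) = min(1, 1 − 0.00 + 0.50) = min(1, 1.50) = 1.00
~((φ -> (ψ -> φ)) -> ~ψ) & (~(φ -> φ) -> (ψ & φ)) = max(0, 0.59 + 1.00 − 1) = max(0, 0.59) = 0.59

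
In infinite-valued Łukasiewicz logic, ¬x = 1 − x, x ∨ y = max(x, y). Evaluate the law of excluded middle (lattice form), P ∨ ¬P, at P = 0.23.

¬P = 1 − 0.23 = 0.77
P ∨ ¬P = max(0.23, 0.77) = 0.77
(The value 0.77 < 1 shows this instance is not satisfied; not a Ł∞-tautology — its value is max(a, 1−a).)

0.77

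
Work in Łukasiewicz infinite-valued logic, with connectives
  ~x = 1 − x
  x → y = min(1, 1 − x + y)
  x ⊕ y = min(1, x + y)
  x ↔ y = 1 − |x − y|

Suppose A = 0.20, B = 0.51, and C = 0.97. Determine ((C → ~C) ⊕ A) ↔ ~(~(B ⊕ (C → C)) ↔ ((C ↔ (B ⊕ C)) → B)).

~C = 1 − 0.97 = 0.03
C → ~C = min(1, 1 − 0.97 + 0.03) = min(1, 0.06) = 0.06
(C → ~C) ⊕ A = min(1, 0.06 + 0.20) = min(1, 0.26) = 0.26
C → C = min(1, 1 − 0.97 + 0.97) = min(1, 1.00) = 1.00
B ⊕ (C → C) = min(1, 0.51 + 1.00) = min(1, 1.51) = 1.00
~(B ⊕ (C → C)) = 1 − 1.00 = 0.00
B ⊕ C = min(1, 0.51 + 0.97) = min(1, 1.48) = 1.00
C ↔ (B ⊕ C) = 1 − |0.97 − 1.00| = 1 − 0.03 = 0.97
(C ↔ (B ⊕ C)) → B = min(1, 1 − 0.97 + 0.51) = min(1, 0.54) = 0.54
~(B ⊕ (C → C)) ↔ ((C ↔ (B ⊕ C)) → B) = 1 − |0.00 − 0.54| = 1 − 0.54 = 0.46
~(~(B ⊕ (C → C)) ↔ ((C ↔ (B ⊕ C)) → B)) = 1 − 0.46 = 0.54
((C → ~C) ⊕ A) ↔ ~(~(B ⊕ (C → C)) ↔ ((C ↔ (B ⊕ C)) → B)) = 1 − |0.26 − 0.54| = 1 − 0.28 = 0.72

0.72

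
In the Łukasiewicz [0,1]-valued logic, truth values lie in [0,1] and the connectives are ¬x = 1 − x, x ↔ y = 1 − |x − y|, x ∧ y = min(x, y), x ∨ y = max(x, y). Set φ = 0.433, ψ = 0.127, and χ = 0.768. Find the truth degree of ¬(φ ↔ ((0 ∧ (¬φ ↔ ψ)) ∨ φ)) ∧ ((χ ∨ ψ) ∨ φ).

¬φ = 1 − 0.433 = 0.567
¬φ ↔ ψ = 1 − |0.567 − 0.127| = 1 − 0.440 = 0.560
0 ∧ (¬φ ↔ ψ) = min(0.000, 0.560) = 0.000
(0 ∧ (¬φ ↔ ψ)) ∨ φ = max(0.000, 0.433) = 0.433
φ ↔ ((0 ∧ (¬φ ↔ ψ)) ∨ φ) = 1 − |0.433 − 0.433| = 1 − 0.000 = 1.000
¬(φ ↔ ((0 ∧ (¬φ ↔ ψ)) ∨ φ)) = 1 − 1.000 = 0.000
χ ∨ ψ = max(0.768, 0.127) = 0.768
(χ ∨ ψ) ∨ φ = max(0.768, 0.433) = 0.768
¬(φ ↔ ((0 ∧ (¬φ ↔ ψ)) ∨ φ)) ∧ ((χ ∨ ψ) ∨ φ) = min(0.000, 0.768) = 0.000

0.000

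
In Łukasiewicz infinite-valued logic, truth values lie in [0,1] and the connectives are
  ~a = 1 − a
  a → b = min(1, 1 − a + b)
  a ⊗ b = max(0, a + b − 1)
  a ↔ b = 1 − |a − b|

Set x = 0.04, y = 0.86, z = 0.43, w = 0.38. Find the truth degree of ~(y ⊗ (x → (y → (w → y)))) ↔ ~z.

w → y = min(1, 1 − 0.38 + 0.86) = min(1, 1.48) = 1.00
y → (w → y) = min(1, 1 − 0.86 + 1.00) = min(1, 1.14) = 1.00
x → (y → (w → y)) = min(1, 1 − 0.04 + 1.00) = min(1, 1.96) = 1.00
y ⊗ (x → (y → (w → y))) = max(0, 0.86 + 1.00 − 1) = max(0, 0.86) = 0.86
~(y ⊗ (x → (y → (w → y)))) = 1 − 0.86 = 0.14
~z = 1 − 0.43 = 0.57
~(y ⊗ (x → (y → (w → y)))) ↔ ~z = 1 − |0.14 − 0.57| = 1 − 0.43 = 0.57

0.57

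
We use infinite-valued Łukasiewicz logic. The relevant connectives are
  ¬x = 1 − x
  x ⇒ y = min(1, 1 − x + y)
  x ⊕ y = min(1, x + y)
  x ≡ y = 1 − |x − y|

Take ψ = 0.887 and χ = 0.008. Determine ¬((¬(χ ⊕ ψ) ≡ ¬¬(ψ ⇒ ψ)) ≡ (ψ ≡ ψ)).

0.895

χ ⊕ ψ = min(1, 0.008 + 0.887) = min(1, 0.895) = 0.895
¬(χ ⊕ ψ) = 1 − 0.895 = 0.105
ψ ⇒ ψ = min(1, 1 − 0.887 + 0.887) = min(1, 1.000) = 1.000
¬(ψ ⇒ ψ) = 1 − 1.000 = 0.000
¬¬(ψ ⇒ ψ) = 1 − 0.000 = 1.000
¬(χ ⊕ ψ) ≡ ¬¬(ψ ⇒ ψ) = 1 − |0.105 − 1.000| = 1 − 0.895 = 0.105
ψ ≡ ψ = 1 − |0.887 − 0.887| = 1 − 0.000 = 1.000
(¬(χ ⊕ ψ) ≡ ¬¬(ψ ⇒ ψ)) ≡ (ψ ≡ ψ) = 1 − |0.105 − 1.000| = 1 − 0.895 = 0.105
¬((¬(χ ⊕ ψ) ≡ ¬¬(ψ ⇒ ψ)) ≡ (ψ ≡ ψ)) = 1 − 0.105 = 0.895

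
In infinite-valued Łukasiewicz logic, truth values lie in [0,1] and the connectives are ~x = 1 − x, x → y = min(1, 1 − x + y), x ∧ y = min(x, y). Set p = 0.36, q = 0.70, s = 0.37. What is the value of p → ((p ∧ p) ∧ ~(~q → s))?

p ∧ p = min(0.36, 0.36) = 0.36
~q = 1 − 0.70 = 0.30
~q → s = min(1, 1 − 0.30 + 0.37) = min(1, 1.07) = 1.00
~(~q → s) = 1 − 1.00 = 0.00
(p ∧ p) ∧ ~(~q → s) = min(0.36, 0.00) = 0.00
p → ((p ∧ p) ∧ ~(~q → s)) = min(1, 1 − 0.36 + 0.00) = min(1, 0.64) = 0.64

0.64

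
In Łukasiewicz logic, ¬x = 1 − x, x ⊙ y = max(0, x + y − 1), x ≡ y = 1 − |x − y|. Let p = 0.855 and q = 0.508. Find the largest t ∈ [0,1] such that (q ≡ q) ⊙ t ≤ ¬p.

q ≡ q = 1 − |0.508 − 0.508| = 1 − 0.000 = 1.000
So the left factor is q ≡ q = 1.000.
¬p = 1 − 0.855 = 0.145
So the right-hand bound is ¬p = 0.145.
The residuum of the Łukasiewicz t-norm gives the supremum: min(1, 1 − 1.000 + 0.145).
1 − 1.000 + 0.145 = 0.145, so t = min(1, 0.145) = 0.145.
Check: 1.000 ⊙ 0.145 = max(0, 0.145) = 0.145 ≤ 0.145.

0.145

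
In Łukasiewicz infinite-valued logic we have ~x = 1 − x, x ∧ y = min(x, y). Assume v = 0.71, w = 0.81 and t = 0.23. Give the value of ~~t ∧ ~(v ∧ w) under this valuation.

~t = 1 − 0.23 = 0.77
~~t = 1 − 0.77 = 0.23
v ∧ w = min(0.71, 0.81) = 0.71
~(v ∧ w) = 1 − 0.71 = 0.29
~~t ∧ ~(v ∧ w) = min(0.23, 0.29) = 0.23

0.23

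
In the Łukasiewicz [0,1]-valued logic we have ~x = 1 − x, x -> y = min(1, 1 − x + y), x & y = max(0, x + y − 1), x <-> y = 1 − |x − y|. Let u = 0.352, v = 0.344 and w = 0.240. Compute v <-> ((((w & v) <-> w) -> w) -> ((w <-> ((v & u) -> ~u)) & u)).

0.824

w & v = max(0, 0.240 + 0.344 − 1) = max(0, -0.416) = 0.000
(w & v) <-> w = 1 − |0.000 − 0.240| = 1 − 0.240 = 0.760
((w & v) <-> w) -> w = min(1, 1 − 0.760 + 0.240) = min(1, 0.480) = 0.480
v & u = max(0, 0.344 + 0.352 − 1) = max(0, -0.304) = 0.000
~u = 1 − 0.352 = 0.648
(v & u) -> ~u = min(1, 1 − 0.000 + 0.648) = min(1, 1.648) = 1.000
w <-> ((v & u) -> ~u) = 1 − |0.240 − 1.000| = 1 − 0.760 = 0.240
(w <-> ((v & u) -> ~u)) & u = max(0, 0.240 + 0.352 − 1) = max(0, -0.408) = 0.000
(((w & v) <-> w) -> w) -> ((w <-> ((v & u) -> ~u)) & u) = min(1, 1 − 0.480 + 0.000) = min(1, 0.520) = 0.520
v <-> ((((w & v) <-> w) -> w) -> ((w <-> ((v & u) -> ~u)) & u)) = 1 − |0.344 − 0.520| = 1 − 0.176 = 0.824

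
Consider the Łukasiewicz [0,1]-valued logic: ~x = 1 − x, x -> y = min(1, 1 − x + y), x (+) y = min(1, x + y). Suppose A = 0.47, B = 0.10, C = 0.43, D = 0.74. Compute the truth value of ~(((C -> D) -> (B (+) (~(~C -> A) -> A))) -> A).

C -> D = min(1, 1 − 0.43 + 0.74) = min(1, 1.31) = 1.00
~C = 1 − 0.43 = 0.57
~C -> A = min(1, 1 − 0.57 + 0.47) = min(1, 0.90) = 0.90
~(~C -> A) = 1 − 0.90 = 0.10
~(~C -> A) -> A = min(1, 1 − 0.10 + 0.47) = min(1, 1.37) = 1.00
B (+) (~(~C -> A) -> A) = min(1, 0.10 + 1.00) = min(1, 1.10) = 1.00
(C -> D) -> (B (+) (~(~C -> A) -> A)) = min(1, 1 − 1.00 + 1.00) = min(1, 1.00) = 1.00
((C -> D) -> (B (+) (~(~C -> A) -> A))) -> A = min(1, 1 − 1.00 + 0.47) = min(1, 0.47) = 0.47
~(((C -> D) -> (B (+) (~(~C -> A) -> A))) -> A) = 1 − 0.47 = 0.53

0.53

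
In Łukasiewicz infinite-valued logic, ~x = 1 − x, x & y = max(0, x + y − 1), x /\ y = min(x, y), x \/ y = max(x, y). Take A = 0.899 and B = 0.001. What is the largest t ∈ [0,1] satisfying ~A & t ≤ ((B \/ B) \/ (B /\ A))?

0.900

~A = 1 − 0.899 = 0.101
So the left factor is ~A = 0.101.
B \/ B = max(0.001, 0.001) = 0.001
B /\ A = min(0.001, 0.899) = 0.001
(B \/ B) \/ (B /\ A) = max(0.001, 0.001) = 0.001
So the right-hand bound is (B \/ B) \/ (B /\ A) = 0.001.
The residuum of the Łukasiewicz t-norm gives the supremum: min(1, 1 − 0.101 + 0.001).
1 − 0.101 + 0.001 = 0.900, so t = min(1, 0.900) = 0.900.
Check: 0.101 & 0.900 = max(0, 0.001) = 0.001 ≤ 0.001.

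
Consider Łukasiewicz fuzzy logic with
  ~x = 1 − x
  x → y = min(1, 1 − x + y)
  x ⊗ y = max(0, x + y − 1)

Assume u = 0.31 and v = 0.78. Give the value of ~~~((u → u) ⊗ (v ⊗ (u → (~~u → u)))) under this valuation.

u → u = min(1, 1 − 0.31 + 0.31) = min(1, 1.00) = 1.00
~u = 1 − 0.31 = 0.69
~~u = 1 − 0.69 = 0.31
~~u → u = min(1, 1 − 0.31 + 0.31) = min(1, 1.00) = 1.00
u → (~~u → u) = min(1, 1 − 0.31 + 1.00) = min(1, 1.69) = 1.00
v ⊗ (u → (~~u → u)) = max(0, 0.78 + 1.00 − 1) = max(0, 0.78) = 0.78
(u → u) ⊗ (v ⊗ (u → (~~u → u))) = max(0, 1.00 + 0.78 − 1) = max(0, 0.78) = 0.78
~((u → u) ⊗ (v ⊗ (u → (~~u → u)))) = 1 − 0.78 = 0.22
~~((u → u) ⊗ (v ⊗ (u → (~~u → u)))) = 1 − 0.22 = 0.78
~~~((u → u) ⊗ (v ⊗ (u → (~~u → u)))) = 1 − 0.78 = 0.22

0.22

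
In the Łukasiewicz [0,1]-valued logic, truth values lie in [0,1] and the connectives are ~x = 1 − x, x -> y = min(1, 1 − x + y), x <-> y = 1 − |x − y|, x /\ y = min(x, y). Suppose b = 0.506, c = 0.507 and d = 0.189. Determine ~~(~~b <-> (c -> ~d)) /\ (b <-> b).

0.506

~b = 1 − 0.506 = 0.494
~~b = 1 − 0.494 = 0.506
~d = 1 − 0.189 = 0.811
c -> ~d = min(1, 1 − 0.507 + 0.811) = min(1, 1.304) = 1.000
~~b <-> (c -> ~d) = 1 − |0.506 − 1.000| = 1 − 0.494 = 0.506
~(~~b <-> (c -> ~d)) = 1 − 0.506 = 0.494
~~(~~b <-> (c -> ~d)) = 1 − 0.494 = 0.506
b <-> b = 1 − |0.506 − 0.506| = 1 − 0.000 = 1.000
~~(~~b <-> (c -> ~d)) /\ (b <-> b) = min(0.506, 1.000) = 0.506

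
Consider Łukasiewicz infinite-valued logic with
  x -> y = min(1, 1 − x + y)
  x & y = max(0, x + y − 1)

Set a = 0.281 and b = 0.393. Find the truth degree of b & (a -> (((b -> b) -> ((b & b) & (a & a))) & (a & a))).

b -> b = min(1, 1 − 0.393 + 0.393) = min(1, 1.000) = 1.000
b & b = max(0, 0.393 + 0.393 − 1) = max(0, -0.214) = 0.000
a & a = max(0, 0.281 + 0.281 − 1) = max(0, -0.438) = 0.000
(b & b) & (a & a) = max(0, 0.000 + 0.000 − 1) = max(0, -1.000) = 0.000
(b -> b) -> ((b & b) & (a & a)) = min(1, 1 − 1.000 + 0.000) = min(1, 0.000) = 0.000
((b -> b) -> ((b & b) & (a & a))) & (a & a) = max(0, 0.000 + 0.000 − 1) = max(0, -1.000) = 0.000
a -> (((b -> b) -> ((b & b) & (a & a))) & (a & a)) = min(1, 1 − 0.281 + 0.000) = min(1, 0.719) = 0.719
b & (a -> (((b -> b) -> ((b & b) & (a & a))) & (a & a))) = max(0, 0.393 + 0.719 − 1) = max(0, 0.112) = 0.112

0.112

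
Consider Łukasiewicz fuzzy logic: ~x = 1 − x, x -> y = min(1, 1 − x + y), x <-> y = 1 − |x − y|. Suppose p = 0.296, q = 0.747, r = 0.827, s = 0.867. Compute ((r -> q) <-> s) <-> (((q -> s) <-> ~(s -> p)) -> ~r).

r -> q = min(1, 1 − 0.827 + 0.747) = min(1, 0.920) = 0.920
(r -> q) <-> s = 1 − |0.920 − 0.867| = 1 − 0.053 = 0.947
q -> s = min(1, 1 − 0.747 + 0.867) = min(1, 1.120) = 1.000
s -> p = min(1, 1 − 0.867 + 0.296) = min(1, 0.429) = 0.429
~(s -> p) = 1 − 0.429 = 0.571
(q -> s) <-> ~(s -> p) = 1 − |1.000 − 0.571| = 1 − 0.429 = 0.571
~r = 1 − 0.827 = 0.173
((q -> s) <-> ~(s -> p)) -> ~r = min(1, 1 − 0.571 + 0.173) = min(1, 0.602) = 0.602
((r -> q) <-> s) <-> (((q -> s) <-> ~(s -> p)) -> ~r) = 1 − |0.947 − 0.602| = 1 − 0.345 = 0.655

0.655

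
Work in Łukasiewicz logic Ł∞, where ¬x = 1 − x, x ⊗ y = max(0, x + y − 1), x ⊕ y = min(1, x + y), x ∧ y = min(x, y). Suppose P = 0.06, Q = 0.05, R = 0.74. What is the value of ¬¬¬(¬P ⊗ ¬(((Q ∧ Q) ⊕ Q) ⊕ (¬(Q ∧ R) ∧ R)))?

0.90

¬P = 1 − 0.06 = 0.94
Q ∧ Q = min(0.05, 0.05) = 0.05
(Q ∧ Q) ⊕ Q = min(1, 0.05 + 0.05) = min(1, 0.10) = 0.10
Q ∧ R = min(0.05, 0.74) = 0.05
¬(Q ∧ R) = 1 − 0.05 = 0.95
¬(Q ∧ R) ∧ R = min(0.95, 0.74) = 0.74
((Q ∧ Q) ⊕ Q) ⊕ (¬(Q ∧ R) ∧ R) = min(1, 0.10 + 0.74) = min(1, 0.84) = 0.84
¬(((Q ∧ Q) ⊕ Q) ⊕ (¬(Q ∧ R) ∧ R)) = 1 − 0.84 = 0.16
¬P ⊗ ¬(((Q ∧ Q) ⊕ Q) ⊕ (¬(Q ∧ R) ∧ R)) = max(0, 0.94 + 0.16 − 1) = max(0, 0.10) = 0.10
¬(¬P ⊗ ¬(((Q ∧ Q) ⊕ Q) ⊕ (¬(Q ∧ R) ∧ R))) = 1 − 0.10 = 0.90
¬¬(¬P ⊗ ¬(((Q ∧ Q) ⊕ Q) ⊕ (¬(Q ∧ R) ∧ R))) = 1 − 0.90 = 0.10
¬¬¬(¬P ⊗ ¬(((Q ∧ Q) ⊕ Q) ⊕ (¬(Q ∧ R) ∧ R))) = 1 − 0.10 = 0.90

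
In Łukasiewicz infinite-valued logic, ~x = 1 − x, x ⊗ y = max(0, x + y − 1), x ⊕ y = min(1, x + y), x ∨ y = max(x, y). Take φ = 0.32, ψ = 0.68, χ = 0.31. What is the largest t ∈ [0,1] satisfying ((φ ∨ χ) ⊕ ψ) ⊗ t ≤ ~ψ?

φ ∨ χ = max(0.32, 0.31) = 0.32
(φ ∨ χ) ⊕ ψ = min(1, 0.32 + 0.68) = min(1, 1.00) = 1.00
So the left factor is (φ ∨ χ) ⊕ ψ = 1.00.
~ψ = 1 − 0.68 = 0.32
So the right-hand bound is ~ψ = 0.32.
The residuum of the Łukasiewicz t-norm gives the supremum: min(1, 1 − 1.00 + 0.32).
1 − 1.00 + 0.32 = 0.32, so t = min(1, 0.32) = 0.32.
Check: 1.00 ⊗ 0.32 = max(0, 0.32) = 0.32 ≤ 0.32.

0.32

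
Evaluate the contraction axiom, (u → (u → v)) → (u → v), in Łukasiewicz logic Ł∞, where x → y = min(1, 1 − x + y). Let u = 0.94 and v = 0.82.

u → v = min(1, 1 − 0.94 + 0.82) = min(1, 0.88) = 0.88
u → (u → v) = min(1, 1 − 0.94 + 0.88) = min(1, 0.94) = 0.94
(u → (u → v)) → (u → v) = min(1, 1 − 0.94 + 0.88) = min(1, 0.94) = 0.94
(The value 0.94 < 1 shows this instance is not satisfied; fails in Ł∞ (the t-norm is not idempotent).)

0.94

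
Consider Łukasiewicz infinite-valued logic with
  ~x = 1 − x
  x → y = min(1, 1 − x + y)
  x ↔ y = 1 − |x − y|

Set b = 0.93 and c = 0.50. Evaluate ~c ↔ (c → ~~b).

0.50

~c = 1 − 0.50 = 0.50
~b = 1 − 0.93 = 0.07
~~b = 1 − 0.07 = 0.93
c → ~~b = min(1, 1 − 0.50 + 0.93) = min(1, 1.43) = 1.00
~c ↔ (c → ~~b) = 1 − |0.50 − 1.00| = 1 − 0.50 = 0.50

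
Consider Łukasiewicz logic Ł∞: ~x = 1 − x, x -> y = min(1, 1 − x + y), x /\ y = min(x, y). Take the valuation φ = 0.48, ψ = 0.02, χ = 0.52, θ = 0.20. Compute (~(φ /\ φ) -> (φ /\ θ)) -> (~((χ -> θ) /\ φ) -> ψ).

φ /\ φ = min(0.48, 0.48) = 0.48
~(φ /\ φ) = 1 − 0.48 = 0.52
φ /\ θ = min(0.48, 0.20) = 0.20
~(φ /\ φ) -> (φ /\ θ) = min(1, 1 − 0.52 + 0.20) = min(1, 0.68) = 0.68
χ -> θ = min(1, 1 − 0.52 + 0.20) = min(1, 0.68) = 0.68
(χ -> θ) /\ φ = min(0.68, 0.48) = 0.48
~((χ -> θ) /\ φ) = 1 − 0.48 = 0.52
~((χ -> θ) /\ φ) -> ψ = min(1, 1 − 0.52 + 0.02) = min(1, 0.50) = 0.50
(~(φ /\ φ) -> (φ /\ θ)) -> (~((χ -> θ) /\ φ) -> ψ) = min(1, 1 − 0.68 + 0.50) = min(1, 0.82) = 0.82

0.82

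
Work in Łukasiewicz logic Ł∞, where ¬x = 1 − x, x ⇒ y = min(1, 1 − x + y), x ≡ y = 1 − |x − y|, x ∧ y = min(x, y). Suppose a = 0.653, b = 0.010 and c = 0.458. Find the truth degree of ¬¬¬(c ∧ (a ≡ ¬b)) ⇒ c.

¬b = 1 − 0.010 = 0.990
a ≡ ¬b = 1 − |0.653 − 0.990| = 1 − 0.337 = 0.663
c ∧ (a ≡ ¬b) = min(0.458, 0.663) = 0.458
¬(c ∧ (a ≡ ¬b)) = 1 − 0.458 = 0.542
¬¬(c ∧ (a ≡ ¬b)) = 1 − 0.542 = 0.458
¬¬¬(c ∧ (a ≡ ¬b)) = 1 − 0.458 = 0.542
¬¬¬(c ∧ (a ≡ ¬b)) ⇒ c = min(1, 1 − 0.542 + 0.458) = min(1, 0.916) = 0.916

0.916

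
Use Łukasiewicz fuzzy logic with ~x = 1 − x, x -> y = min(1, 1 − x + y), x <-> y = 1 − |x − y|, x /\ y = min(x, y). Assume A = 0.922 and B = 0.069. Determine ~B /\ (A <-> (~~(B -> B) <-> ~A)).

~B = 1 − 0.069 = 0.931
B -> B = min(1, 1 − 0.069 + 0.069) = min(1, 1.000) = 1.000
~(B -> B) = 1 − 1.000 = 0.000
~~(B -> B) = 1 − 0.000 = 1.000
~A = 1 − 0.922 = 0.078
~~(B -> B) <-> ~A = 1 − |1.000 − 0.078| = 1 − 0.922 = 0.078
A <-> (~~(B -> B) <-> ~A) = 1 − |0.922 − 0.078| = 1 − 0.844 = 0.156
~B /\ (A <-> (~~(B -> B) <-> ~A)) = min(0.931, 0.156) = 0.156

0.156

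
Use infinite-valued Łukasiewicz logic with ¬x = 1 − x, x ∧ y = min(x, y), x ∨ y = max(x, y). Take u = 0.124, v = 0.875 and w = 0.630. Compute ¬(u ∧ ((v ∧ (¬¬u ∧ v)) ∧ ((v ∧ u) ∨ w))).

¬u = 1 − 0.124 = 0.876
¬¬u = 1 − 0.876 = 0.124
¬¬u ∧ v = min(0.124, 0.875) = 0.124
v ∧ (¬¬u ∧ v) = min(0.875, 0.124) = 0.124
v ∧ u = min(0.875, 0.124) = 0.124
(v ∧ u) ∨ w = max(0.124, 0.630) = 0.630
(v ∧ (¬¬u ∧ v)) ∧ ((v ∧ u) ∨ w) = min(0.124, 0.630) = 0.124
u ∧ ((v ∧ (¬¬u ∧ v)) ∧ ((v ∧ u) ∨ w)) = min(0.124, 0.124) = 0.124
¬(u ∧ ((v ∧ (¬¬u ∧ v)) ∧ ((v ∧ u) ∨ w))) = 1 − 0.124 = 0.876

0.876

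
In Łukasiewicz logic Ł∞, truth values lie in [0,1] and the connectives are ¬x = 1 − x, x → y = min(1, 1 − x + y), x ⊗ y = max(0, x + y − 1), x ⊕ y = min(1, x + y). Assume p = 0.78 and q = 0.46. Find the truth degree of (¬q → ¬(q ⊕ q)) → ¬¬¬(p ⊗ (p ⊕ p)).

¬q = 1 − 0.46 = 0.54
q ⊕ q = min(1, 0.46 + 0.46) = min(1, 0.92) = 0.92
¬(q ⊕ q) = 1 − 0.92 = 0.08
¬q → ¬(q ⊕ q) = min(1, 1 − 0.54 + 0.08) = min(1, 0.54) = 0.54
p ⊕ p = min(1, 0.78 + 0.78) = min(1, 1.56) = 1.00
p ⊗ (p ⊕ p) = max(0, 0.78 + 1.00 − 1) = max(0, 0.78) = 0.78
¬(p ⊗ (p ⊕ p)) = 1 − 0.78 = 0.22
¬¬(p ⊗ (p ⊕ p)) = 1 − 0.22 = 0.78
¬¬¬(p ⊗ (p ⊕ p)) = 1 − 0.78 = 0.22
(¬q → ¬(q ⊕ q)) → ¬¬¬(p ⊗ (p ⊕ p)) = min(1, 1 − 0.54 + 0.22) = min(1, 0.68) = 0.68

0.68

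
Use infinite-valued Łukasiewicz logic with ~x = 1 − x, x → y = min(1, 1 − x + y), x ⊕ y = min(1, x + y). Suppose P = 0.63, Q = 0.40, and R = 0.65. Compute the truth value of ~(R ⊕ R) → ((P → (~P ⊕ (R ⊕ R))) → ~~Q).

R ⊕ R = min(1, 0.65 + 0.65) = min(1, 1.30) = 1.00
~(R ⊕ R) = 1 − 1.00 = 0.00
~P = 1 − 0.63 = 0.37
~P ⊕ (R ⊕ R) = min(1, 0.37 + 1.00) = min(1, 1.37) = 1.00
P → (~P ⊕ (R ⊕ R)) = min(1, 1 − 0.63 + 1.00) = min(1, 1.37) = 1.00
~Q = 1 − 0.40 = 0.60
~~Q = 1 − 0.60 = 0.40
(P → (~P ⊕ (R ⊕ R))) → ~~Q = min(1, 1 − 1.00 + 0.40) = min(1, 0.40) = 0.40
~(R ⊕ R) → ((P → (~P ⊕ (R ⊕ R))) → ~~Q) = min(1, 1 − 0.00 + 0.40) = min(1, 1.40) = 1.00

1.00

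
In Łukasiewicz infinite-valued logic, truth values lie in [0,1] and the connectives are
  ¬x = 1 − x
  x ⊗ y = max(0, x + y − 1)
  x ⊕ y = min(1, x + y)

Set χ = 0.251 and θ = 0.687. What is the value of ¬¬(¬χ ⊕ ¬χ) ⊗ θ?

0.687

¬χ = 1 − 0.251 = 0.749
¬χ ⊕ ¬χ = min(1, 0.749 + 0.749) = min(1, 1.498) = 1.000
¬(¬χ ⊕ ¬χ) = 1 − 1.000 = 0.000
¬¬(¬χ ⊕ ¬χ) = 1 − 0.000 = 1.000
¬¬(¬χ ⊕ ¬χ) ⊗ θ = max(0, 1.000 + 0.687 − 1) = max(0, 0.687) = 0.687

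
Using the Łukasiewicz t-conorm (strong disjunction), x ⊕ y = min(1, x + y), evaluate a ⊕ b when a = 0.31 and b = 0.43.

a ⊕ b = min(1, 0.31 + 0.43) = min(1, 0.74) = 0.74
For comparison, the Gödel t-conorm max(x, y) would give 0.43.

0.74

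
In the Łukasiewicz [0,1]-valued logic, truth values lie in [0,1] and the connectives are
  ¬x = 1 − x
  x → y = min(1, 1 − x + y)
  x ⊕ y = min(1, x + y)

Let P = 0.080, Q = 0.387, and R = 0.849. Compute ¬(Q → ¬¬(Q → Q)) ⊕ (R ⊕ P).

0.929

Q → Q = min(1, 1 − 0.387 + 0.387) = min(1, 1.000) = 1.000
¬(Q → Q) = 1 − 1.000 = 0.000
¬¬(Q → Q) = 1 − 0.000 = 1.000
Q → ¬¬(Q → Q) = min(1, 1 − 0.387 + 1.000) = min(1, 1.613) = 1.000
¬(Q → ¬¬(Q → Q)) = 1 − 1.000 = 0.000
R ⊕ P = min(1, 0.849 + 0.080) = min(1, 0.929) = 0.929
¬(Q → ¬¬(Q → Q)) ⊕ (R ⊕ P) = min(1, 0.000 + 0.929) = min(1, 0.929) = 0.929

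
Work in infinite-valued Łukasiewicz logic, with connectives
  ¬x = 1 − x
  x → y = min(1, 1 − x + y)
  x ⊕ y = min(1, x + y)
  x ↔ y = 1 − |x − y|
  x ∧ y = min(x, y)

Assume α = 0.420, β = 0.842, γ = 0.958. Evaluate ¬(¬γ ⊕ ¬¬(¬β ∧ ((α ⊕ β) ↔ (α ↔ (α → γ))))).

0.800

¬γ = 1 − 0.958 = 0.042
¬β = 1 − 0.842 = 0.158
α ⊕ β = min(1, 0.420 + 0.842) = min(1, 1.262) = 1.000
α → γ = min(1, 1 − 0.420 + 0.958) = min(1, 1.538) = 1.000
α ↔ (α → γ) = 1 − |0.420 − 1.000| = 1 − 0.580 = 0.420
(α ⊕ β) ↔ (α ↔ (α → γ)) = 1 − |1.000 − 0.420| = 1 − 0.580 = 0.420
¬β ∧ ((α ⊕ β) ↔ (α ↔ (α → γ))) = min(0.158, 0.420) = 0.158
¬(¬β ∧ ((α ⊕ β) ↔ (α ↔ (α → γ)))) = 1 − 0.158 = 0.842
¬¬(¬β ∧ ((α ⊕ β) ↔ (α ↔ (α → γ)))) = 1 − 0.842 = 0.158
¬γ ⊕ ¬¬(¬β ∧ ((α ⊕ β) ↔ (α ↔ (α → γ)))) = min(1, 0.042 + 0.158) = min(1, 0.200) = 0.200
¬(¬γ ⊕ ¬¬(¬β ∧ ((α ⊕ β) ↔ (α ↔ (α → γ))))) = 1 − 0.200 = 0.800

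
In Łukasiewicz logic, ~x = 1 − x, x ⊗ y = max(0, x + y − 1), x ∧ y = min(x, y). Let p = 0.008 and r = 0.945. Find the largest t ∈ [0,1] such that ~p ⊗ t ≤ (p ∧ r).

~p = 1 − 0.008 = 0.992
So the left factor is ~p = 0.992.
p ∧ r = min(0.008, 0.945) = 0.008
So the right-hand bound is p ∧ r = 0.008.
The residuum of the Łukasiewicz t-norm gives the supremum: min(1, 1 − 0.992 + 0.008).
1 − 0.992 + 0.008 = 0.016, so t = min(1, 0.016) = 0.016.
Check: 0.992 ⊗ 0.016 = max(0, 0.008) = 0.008 ≤ 0.008.

0.016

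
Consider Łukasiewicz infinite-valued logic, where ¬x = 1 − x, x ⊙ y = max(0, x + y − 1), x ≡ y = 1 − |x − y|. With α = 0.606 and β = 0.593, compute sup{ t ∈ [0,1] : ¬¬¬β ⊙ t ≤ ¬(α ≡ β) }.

0.606

¬β = 1 − 0.593 = 0.407
¬¬β = 1 − 0.407 = 0.593
¬¬¬β = 1 − 0.593 = 0.407
So the left factor is ¬¬¬β = 0.407.
α ≡ β = 1 − |0.606 − 0.593| = 1 − 0.013 = 0.987
¬(α ≡ β) = 1 − 0.987 = 0.013
So the right-hand bound is ¬(α ≡ β) = 0.013.
The residuum of the Łukasiewicz t-norm gives the supremum: min(1, 1 − 0.407 + 0.013).
1 − 0.407 + 0.013 = 0.606, so t = min(1, 0.606) = 0.606.
Check: 0.407 ⊙ 0.606 = max(0, 0.013) = 0.013 ≤ 0.013.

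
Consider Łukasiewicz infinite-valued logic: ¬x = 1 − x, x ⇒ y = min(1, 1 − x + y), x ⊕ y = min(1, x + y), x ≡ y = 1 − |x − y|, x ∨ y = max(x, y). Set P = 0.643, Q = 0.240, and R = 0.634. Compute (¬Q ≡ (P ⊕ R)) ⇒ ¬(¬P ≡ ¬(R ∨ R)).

0.249

¬Q = 1 − 0.240 = 0.760
P ⊕ R = min(1, 0.643 + 0.634) = min(1, 1.277) = 1.000
¬Q ≡ (P ⊕ R) = 1 − |0.760 − 1.000| = 1 − 0.240 = 0.760
¬P = 1 − 0.643 = 0.357
R ∨ R = max(0.634, 0.634) = 0.634
¬(R ∨ R) = 1 − 0.634 = 0.366
¬P ≡ ¬(R ∨ R) = 1 − |0.357 − 0.366| = 1 − 0.009 = 0.991
¬(¬P ≡ ¬(R ∨ R)) = 1 − 0.991 = 0.009
(¬Q ≡ (P ⊕ R)) ⇒ ¬(¬P ≡ ¬(R ∨ R)) = min(1, 1 − 0.760 + 0.009) = min(1, 0.249) = 0.249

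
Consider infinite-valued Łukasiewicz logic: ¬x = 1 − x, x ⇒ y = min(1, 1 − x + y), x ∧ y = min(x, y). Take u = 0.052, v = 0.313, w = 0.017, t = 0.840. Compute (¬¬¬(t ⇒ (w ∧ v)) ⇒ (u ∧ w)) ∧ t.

w ∧ v = min(0.017, 0.313) = 0.017
t ⇒ (w ∧ v) = min(1, 1 − 0.840 + 0.017) = min(1, 0.177) = 0.177
¬(t ⇒ (w ∧ v)) = 1 − 0.177 = 0.823
¬¬(t ⇒ (w ∧ v)) = 1 − 0.823 = 0.177
¬¬¬(t ⇒ (w ∧ v)) = 1 − 0.177 = 0.823
u ∧ w = min(0.052, 0.017) = 0.017
¬¬¬(t ⇒ (w ∧ v)) ⇒ (u ∧ w) = min(1, 1 − 0.823 + 0.017) = min(1, 0.194) = 0.194
(¬¬¬(t ⇒ (w ∧ v)) ⇒ (u ∧ w)) ∧ t = min(0.194, 0.840) = 0.194

0.194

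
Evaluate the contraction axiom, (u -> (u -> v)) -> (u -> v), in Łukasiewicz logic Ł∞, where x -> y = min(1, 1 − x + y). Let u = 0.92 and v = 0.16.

u -> v = min(1, 1 − 0.92 + 0.16) = min(1, 0.24) = 0.24
u -> (u -> v) = min(1, 1 − 0.92 + 0.24) = min(1, 0.32) = 0.32
(u -> (u -> v)) -> (u -> v) = min(1, 1 − 0.32 + 0.24) = min(1, 0.92) = 0.92
(The value 0.92 < 1 shows this instance is not satisfied; fails in Ł∞ (the t-norm is not idempotent).)

0.92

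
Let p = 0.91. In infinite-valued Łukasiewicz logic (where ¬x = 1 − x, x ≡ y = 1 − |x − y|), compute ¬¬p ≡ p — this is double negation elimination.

1.00

¬p = 1 − 0.91 = 0.09
¬¬p = 1 − 0.09 = 0.91
¬¬p ≡ p = 1 − |0.91 − 0.91| = 1 − 0.00 = 1.00
(As expected: always 1 in Ł∞ since negation is involutive.)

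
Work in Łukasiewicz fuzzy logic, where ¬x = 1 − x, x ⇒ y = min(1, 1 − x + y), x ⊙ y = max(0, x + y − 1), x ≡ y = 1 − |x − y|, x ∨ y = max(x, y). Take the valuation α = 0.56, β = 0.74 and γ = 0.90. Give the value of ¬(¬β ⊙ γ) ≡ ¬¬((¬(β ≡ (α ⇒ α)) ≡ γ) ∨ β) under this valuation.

¬β = 1 − 0.74 = 0.26
¬β ⊙ γ = max(0, 0.26 + 0.90 − 1) = max(0, 0.16) = 0.16
¬(¬β ⊙ γ) = 1 − 0.16 = 0.84
α ⇒ α = min(1, 1 − 0.56 + 0.56) = min(1, 1.00) = 1.00
β ≡ (α ⇒ α) = 1 − |0.74 − 1.00| = 1 − 0.26 = 0.74
¬(β ≡ (α ⇒ α)) = 1 − 0.74 = 0.26
¬(β ≡ (α ⇒ α)) ≡ γ = 1 − |0.26 − 0.90| = 1 − 0.64 = 0.36
(¬(β ≡ (α ⇒ α)) ≡ γ) ∨ β = max(0.36, 0.74) = 0.74
¬((¬(β ≡ (α ⇒ α)) ≡ γ) ∨ β) = 1 − 0.74 = 0.26
¬¬((¬(β ≡ (α ⇒ α)) ≡ γ) ∨ β) = 1 − 0.26 = 0.74
¬(¬β ⊙ γ) ≡ ¬¬((¬(β ≡ (α ⇒ α)) ≡ γ) ∨ β) = 1 − |0.84 − 0.74| = 1 − 0.10 = 0.90

0.90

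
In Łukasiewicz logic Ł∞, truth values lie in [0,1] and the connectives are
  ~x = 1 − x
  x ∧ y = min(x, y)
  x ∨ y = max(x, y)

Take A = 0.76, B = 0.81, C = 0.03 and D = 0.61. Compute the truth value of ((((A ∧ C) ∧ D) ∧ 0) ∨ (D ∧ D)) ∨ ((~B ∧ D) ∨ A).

0.76

A ∧ C = min(0.76, 0.03) = 0.03
(A ∧ C) ∧ D = min(0.03, 0.61) = 0.03
((A ∧ C) ∧ D) ∧ 0 = min(0.03, 0.00) = 0.00
D ∧ D = min(0.61, 0.61) = 0.61
(((A ∧ C) ∧ D) ∧ 0) ∨ (D ∧ D) = max(0.00, 0.61) = 0.61
~B = 1 − 0.81 = 0.19
~B ∧ D = min(0.19, 0.61) = 0.19
(~B ∧ D) ∨ A = max(0.19, 0.76) = 0.76
((((A ∧ C) ∧ D) ∧ 0) ∨ (D ∧ D)) ∨ ((~B ∧ D) ∨ A) = max(0.61, 0.76) = 0.76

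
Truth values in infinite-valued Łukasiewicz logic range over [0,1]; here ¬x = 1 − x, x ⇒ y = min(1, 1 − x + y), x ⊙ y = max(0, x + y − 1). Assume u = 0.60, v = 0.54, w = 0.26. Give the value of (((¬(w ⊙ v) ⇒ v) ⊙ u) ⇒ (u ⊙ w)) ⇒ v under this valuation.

0.68

w ⊙ v = max(0, 0.26 + 0.54 − 1) = max(0, -0.20) = 0.00
¬(w ⊙ v) = 1 − 0.00 = 1.00
¬(w ⊙ v) ⇒ v = min(1, 1 − 1.00 + 0.54) = min(1, 0.54) = 0.54
(¬(w ⊙ v) ⇒ v) ⊙ u = max(0, 0.54 + 0.60 − 1) = max(0, 0.14) = 0.14
u ⊙ w = max(0, 0.60 + 0.26 − 1) = max(0, -0.14) = 0.00
((¬(w ⊙ v) ⇒ v) ⊙ u) ⇒ (u ⊙ w) = min(1, 1 − 0.14 + 0.00) = min(1, 0.86) = 0.86
(((¬(w ⊙ v) ⇒ v) ⊙ u) ⇒ (u ⊙ w)) ⇒ v = min(1, 1 − 0.86 + 0.54) = min(1, 0.68) = 0.68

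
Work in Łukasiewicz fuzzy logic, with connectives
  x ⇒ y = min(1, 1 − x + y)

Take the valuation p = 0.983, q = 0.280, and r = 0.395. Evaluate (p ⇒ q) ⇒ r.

p ⇒ q = min(1, 1 − 0.983 + 0.280) = min(1, 0.297) = 0.297
(p ⇒ q) ⇒ r = min(1, 1 − 0.297 + 0.395) = min(1, 1.098) = 1.000

1.000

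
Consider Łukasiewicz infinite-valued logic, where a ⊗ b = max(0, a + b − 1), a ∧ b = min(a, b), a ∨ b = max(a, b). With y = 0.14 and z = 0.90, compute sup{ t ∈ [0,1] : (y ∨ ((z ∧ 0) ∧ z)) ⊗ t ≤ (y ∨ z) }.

1.00

z ∧ 0 = min(0.90, 0.00) = 0.00
(z ∧ 0) ∧ z = min(0.00, 0.90) = 0.00
y ∨ ((z ∧ 0) ∧ z) = max(0.14, 0.00) = 0.14
So the left factor is y ∨ ((z ∧ 0) ∧ z) = 0.14.
y ∨ z = max(0.14, 0.90) = 0.90
So the right-hand bound is y ∨ z = 0.90.
The residuum of the Łukasiewicz t-norm gives the supremum: min(1, 1 − 0.14 + 0.90).
1 − 0.14 + 0.90 = 1.76, so t = min(1, 1.76) = 1.00.
Check: 0.14 ⊗ 1.00 = max(0, 0.14) = 0.14 ≤ 0.90.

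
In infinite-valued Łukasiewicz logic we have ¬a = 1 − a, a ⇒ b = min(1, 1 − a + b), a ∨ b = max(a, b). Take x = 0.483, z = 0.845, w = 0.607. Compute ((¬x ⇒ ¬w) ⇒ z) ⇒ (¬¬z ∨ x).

0.876

¬x = 1 − 0.483 = 0.517
¬w = 1 − 0.607 = 0.393
¬x ⇒ ¬w = min(1, 1 − 0.517 + 0.393) = min(1, 0.876) = 0.876
(¬x ⇒ ¬w) ⇒ z = min(1, 1 − 0.876 + 0.845) = min(1, 0.969) = 0.969
¬z = 1 − 0.845 = 0.155
¬¬z = 1 − 0.155 = 0.845
¬¬z ∨ x = max(0.845, 0.483) = 0.845
((¬x ⇒ ¬w) ⇒ z) ⇒ (¬¬z ∨ x) = min(1, 1 − 0.969 + 0.845) = min(1, 0.876) = 0.876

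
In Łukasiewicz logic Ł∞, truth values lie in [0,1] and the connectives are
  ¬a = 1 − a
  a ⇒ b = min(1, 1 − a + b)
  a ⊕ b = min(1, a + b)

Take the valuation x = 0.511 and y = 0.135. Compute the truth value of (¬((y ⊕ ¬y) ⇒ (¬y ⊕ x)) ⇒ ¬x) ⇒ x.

¬y = 1 − 0.135 = 0.865
y ⊕ ¬y = min(1, 0.135 + 0.865) = min(1, 1.000) = 1.000
¬y ⊕ x = min(1, 0.865 + 0.511) = min(1, 1.376) = 1.000
(y ⊕ ¬y) ⇒ (¬y ⊕ x) = min(1, 1 − 1.000 + 1.000) = min(1, 1.000) = 1.000
¬((y ⊕ ¬y) ⇒ (¬y ⊕ x)) = 1 − 1.000 = 0.000
¬x = 1 − 0.511 = 0.489
¬((y ⊕ ¬y) ⇒ (¬y ⊕ x)) ⇒ ¬x = min(1, 1 − 0.000 + 0.489) = min(1, 1.489) = 1.000
(¬((y ⊕ ¬y) ⇒ (¬y ⊕ x)) ⇒ ¬x) ⇒ x = min(1, 1 − 1.000 + 0.511) = min(1, 0.511) = 0.511

0.511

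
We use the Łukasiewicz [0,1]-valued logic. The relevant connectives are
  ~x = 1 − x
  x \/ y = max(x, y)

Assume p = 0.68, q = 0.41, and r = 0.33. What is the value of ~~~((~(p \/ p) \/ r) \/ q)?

0.59

p \/ p = max(0.68, 0.68) = 0.68
~(p \/ p) = 1 − 0.68 = 0.32
~(p \/ p) \/ r = max(0.32, 0.33) = 0.33
(~(p \/ p) \/ r) \/ q = max(0.33, 0.41) = 0.41
~((~(p \/ p) \/ r) \/ q) = 1 − 0.41 = 0.59
~~((~(p \/ p) \/ r) \/ q) = 1 − 0.59 = 0.41
~~~((~(p \/ p) \/ r) \/ q) = 1 − 0.41 = 0.59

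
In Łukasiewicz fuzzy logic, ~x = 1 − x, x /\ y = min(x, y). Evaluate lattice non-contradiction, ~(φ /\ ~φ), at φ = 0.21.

0.79

~φ = 1 − 0.21 = 0.79
φ /\ ~φ = min(0.21, 0.79) = 0.21
~(φ /\ ~φ) = 1 − 0.21 = 0.79
(The value 0.79 < 1 shows this instance is not satisfied; not a Ł∞-tautology — its value is 1 − min(a, 1−a).)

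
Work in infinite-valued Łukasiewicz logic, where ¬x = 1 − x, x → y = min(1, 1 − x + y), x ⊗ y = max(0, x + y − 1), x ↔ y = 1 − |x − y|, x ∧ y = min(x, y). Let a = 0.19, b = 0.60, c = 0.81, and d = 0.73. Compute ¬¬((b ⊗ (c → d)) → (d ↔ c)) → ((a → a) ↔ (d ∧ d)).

0.73

c → d = min(1, 1 − 0.81 + 0.73) = min(1, 0.92) = 0.92
b ⊗ (c → d) = max(0, 0.60 + 0.92 − 1) = max(0, 0.52) = 0.52
d ↔ c = 1 − |0.73 − 0.81| = 1 − 0.08 = 0.92
(b ⊗ (c → d)) → (d ↔ c) = min(1, 1 − 0.52 + 0.92) = min(1, 1.40) = 1.00
¬((b ⊗ (c → d)) → (d ↔ c)) = 1 − 1.00 = 0.00
¬¬((b ⊗ (c → d)) → (d ↔ c)) = 1 − 0.00 = 1.00
a → a = min(1, 1 − 0.19 + 0.19) = min(1, 1.00) = 1.00
d ∧ d = min(0.73, 0.73) = 0.73
(a → a) ↔ (d ∧ d) = 1 − |1.00 − 0.73| = 1 − 0.27 = 0.73
¬¬((b ⊗ (c → d)) → (d ↔ c)) → ((a → a) ↔ (d ∧ d)) = min(1, 1 − 1.00 + 0.73) = min(1, 0.73) = 0.73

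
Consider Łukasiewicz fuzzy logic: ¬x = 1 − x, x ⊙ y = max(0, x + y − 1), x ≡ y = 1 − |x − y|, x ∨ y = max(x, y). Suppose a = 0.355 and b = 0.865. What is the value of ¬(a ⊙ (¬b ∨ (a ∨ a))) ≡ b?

¬b = 1 − 0.865 = 0.135
a ∨ a = max(0.355, 0.355) = 0.355
¬b ∨ (a ∨ a) = max(0.135, 0.355) = 0.355
a ⊙ (¬b ∨ (a ∨ a)) = max(0, 0.355 + 0.355 − 1) = max(0, -0.290) = 0.000
¬(a ⊙ (¬b ∨ (a ∨ a))) = 1 − 0.000 = 1.000
¬(a ⊙ (¬b ∨ (a ∨ a))) ≡ b = 1 − |1.000 − 0.865| = 1 − 0.135 = 0.865

0.865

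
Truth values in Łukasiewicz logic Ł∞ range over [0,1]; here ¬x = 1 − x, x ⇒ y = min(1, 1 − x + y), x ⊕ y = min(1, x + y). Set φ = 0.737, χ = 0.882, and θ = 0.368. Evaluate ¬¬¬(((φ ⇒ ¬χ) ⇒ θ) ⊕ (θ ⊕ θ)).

0.000

¬χ = 1 − 0.882 = 0.118
φ ⇒ ¬χ = min(1, 1 − 0.737 + 0.118) = min(1, 0.381) = 0.381
(φ ⇒ ¬χ) ⇒ θ = min(1, 1 − 0.381 + 0.368) = min(1, 0.987) = 0.987
θ ⊕ θ = min(1, 0.368 + 0.368) = min(1, 0.736) = 0.736
((φ ⇒ ¬χ) ⇒ θ) ⊕ (θ ⊕ θ) = min(1, 0.987 + 0.736) = min(1, 1.723) = 1.000
¬(((φ ⇒ ¬χ) ⇒ θ) ⊕ (θ ⊕ θ)) = 1 − 1.000 = 0.000
¬¬(((φ ⇒ ¬χ) ⇒ θ) ⊕ (θ ⊕ θ)) = 1 − 0.000 = 1.000
¬¬¬(((φ ⇒ ¬χ) ⇒ θ) ⊕ (θ ⊕ θ)) = 1 − 1.000 = 0.000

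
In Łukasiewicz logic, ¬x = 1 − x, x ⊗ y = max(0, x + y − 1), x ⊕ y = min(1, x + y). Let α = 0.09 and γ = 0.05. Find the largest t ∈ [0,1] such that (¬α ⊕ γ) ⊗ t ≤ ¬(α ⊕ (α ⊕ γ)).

0.81

¬α = 1 − 0.09 = 0.91
¬α ⊕ γ = min(1, 0.91 + 0.05) = min(1, 0.96) = 0.96
So the left factor is ¬α ⊕ γ = 0.96.
α ⊕ γ = min(1, 0.09 + 0.05) = min(1, 0.14) = 0.14
α ⊕ (α ⊕ γ) = min(1, 0.09 + 0.14) = min(1, 0.23) = 0.23
¬(α ⊕ (α ⊕ γ)) = 1 − 0.23 = 0.77
So the right-hand bound is ¬(α ⊕ (α ⊕ γ)) = 0.77.
The residuum of the Łukasiewicz t-norm gives the supremum: min(1, 1 − 0.96 + 0.77).
1 − 0.96 + 0.77 = 0.81, so t = min(1, 0.81) = 0.81.
Check: 0.96 ⊗ 0.81 = max(0, 0.77) = 0.77 ≤ 0.77.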